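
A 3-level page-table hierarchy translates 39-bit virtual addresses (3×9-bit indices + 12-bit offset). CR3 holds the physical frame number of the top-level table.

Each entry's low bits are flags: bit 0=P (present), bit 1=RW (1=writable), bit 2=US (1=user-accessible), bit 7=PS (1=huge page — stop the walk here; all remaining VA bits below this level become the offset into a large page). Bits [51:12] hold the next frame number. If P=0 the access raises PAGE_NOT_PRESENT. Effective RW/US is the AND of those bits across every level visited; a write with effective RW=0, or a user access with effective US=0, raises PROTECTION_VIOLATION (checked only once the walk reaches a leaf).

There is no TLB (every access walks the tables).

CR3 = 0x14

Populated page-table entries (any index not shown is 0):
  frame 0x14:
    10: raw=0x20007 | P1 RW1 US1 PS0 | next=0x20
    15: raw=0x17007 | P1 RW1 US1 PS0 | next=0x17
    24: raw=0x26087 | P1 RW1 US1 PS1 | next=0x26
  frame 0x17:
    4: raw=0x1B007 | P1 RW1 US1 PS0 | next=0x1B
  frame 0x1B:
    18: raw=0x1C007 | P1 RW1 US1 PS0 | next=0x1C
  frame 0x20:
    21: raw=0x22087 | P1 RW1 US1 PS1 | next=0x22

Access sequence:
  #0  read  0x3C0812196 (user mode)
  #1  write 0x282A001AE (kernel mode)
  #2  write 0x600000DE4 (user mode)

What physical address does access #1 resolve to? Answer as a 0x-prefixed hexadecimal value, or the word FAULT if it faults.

Trace:
#0 VA=0x3C0812196 (r,user):
  L0 @0x14[15] → 0x17007  P=1,RW=1,US=1,PS=0
  L1 @0x17[4] → 0x1B007  P=1,RW=1,US=1,PS=0
  L2 @0x1B[18] → 0x1C007  P=1,RW=1,US=1,PS=0
  ⇒ phys 0x1C196  [3 reads]
#1 VA=0x282A001AE (w,kernel):
  L0 @0x14[10] → 0x20007  P=1,RW=1,US=1,PS=0
  L1 @0x20[21] → 0x22087  P=1,RW=1,US=1,PS=1
  ⇒ phys 0x221AE (huge @L1)  [2 reads]
#2 VA=0x600000DE4 (w,user):
  L0 @0x14[24] → 0x26087  P=1,RW=1,US=1,PS=1
  ⇒ phys 0x26DE4 (huge @L0)  [1 reads]

Access #1 PA: 0x221AE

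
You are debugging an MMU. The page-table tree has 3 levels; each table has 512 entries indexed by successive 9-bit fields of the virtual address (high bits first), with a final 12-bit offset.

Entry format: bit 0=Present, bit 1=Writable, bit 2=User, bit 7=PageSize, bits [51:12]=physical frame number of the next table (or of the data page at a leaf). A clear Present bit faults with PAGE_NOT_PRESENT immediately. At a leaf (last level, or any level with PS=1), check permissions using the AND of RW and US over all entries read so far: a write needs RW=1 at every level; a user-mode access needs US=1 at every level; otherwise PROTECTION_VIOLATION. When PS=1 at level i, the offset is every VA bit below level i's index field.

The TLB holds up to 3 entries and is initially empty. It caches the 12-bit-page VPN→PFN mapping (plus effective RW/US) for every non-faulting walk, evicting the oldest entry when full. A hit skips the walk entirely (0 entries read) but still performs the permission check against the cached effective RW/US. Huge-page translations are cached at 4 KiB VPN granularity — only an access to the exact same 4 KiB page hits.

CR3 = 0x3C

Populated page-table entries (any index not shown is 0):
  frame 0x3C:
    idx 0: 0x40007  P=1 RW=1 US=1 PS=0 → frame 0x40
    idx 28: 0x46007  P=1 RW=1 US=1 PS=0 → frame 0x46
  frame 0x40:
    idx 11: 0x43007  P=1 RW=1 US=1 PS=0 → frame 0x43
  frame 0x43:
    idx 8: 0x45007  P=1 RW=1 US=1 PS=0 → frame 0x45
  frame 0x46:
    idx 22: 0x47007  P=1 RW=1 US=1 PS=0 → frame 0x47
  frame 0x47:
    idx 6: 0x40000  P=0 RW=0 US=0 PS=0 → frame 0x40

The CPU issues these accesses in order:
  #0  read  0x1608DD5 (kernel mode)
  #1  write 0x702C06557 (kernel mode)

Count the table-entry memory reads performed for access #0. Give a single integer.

Per-access translation:
#0 VA=0x1608DD5 (r,kernel):
  L0 @0x3C[0] → 0x40007  P=1,RW=1,US=1,PS=0
  L1 @0x40[11] → 0x43007  P=1,RW=1,US=1,PS=0
  L2 @0x43[8] → 0x45007  P=1,RW=1,US=1,PS=0
  ⇒ phys 0x45DD5  [3 reads]
#1 VA=0x702C06557 (w,kernel):
  L0 @0x3C[28] → 0x46007  P=1,RW=1,US=1,PS=0
  L1 @0x46[22] → 0x47007  P=1,RW=1,US=1,PS=0
  L2 @0x47[6] → 0x40000  P=0,RW=0,US=0,PS=0
  ⇒ fault: PAGE_NOT_PRESENT  — 3 lookups

Entries read for #0: 3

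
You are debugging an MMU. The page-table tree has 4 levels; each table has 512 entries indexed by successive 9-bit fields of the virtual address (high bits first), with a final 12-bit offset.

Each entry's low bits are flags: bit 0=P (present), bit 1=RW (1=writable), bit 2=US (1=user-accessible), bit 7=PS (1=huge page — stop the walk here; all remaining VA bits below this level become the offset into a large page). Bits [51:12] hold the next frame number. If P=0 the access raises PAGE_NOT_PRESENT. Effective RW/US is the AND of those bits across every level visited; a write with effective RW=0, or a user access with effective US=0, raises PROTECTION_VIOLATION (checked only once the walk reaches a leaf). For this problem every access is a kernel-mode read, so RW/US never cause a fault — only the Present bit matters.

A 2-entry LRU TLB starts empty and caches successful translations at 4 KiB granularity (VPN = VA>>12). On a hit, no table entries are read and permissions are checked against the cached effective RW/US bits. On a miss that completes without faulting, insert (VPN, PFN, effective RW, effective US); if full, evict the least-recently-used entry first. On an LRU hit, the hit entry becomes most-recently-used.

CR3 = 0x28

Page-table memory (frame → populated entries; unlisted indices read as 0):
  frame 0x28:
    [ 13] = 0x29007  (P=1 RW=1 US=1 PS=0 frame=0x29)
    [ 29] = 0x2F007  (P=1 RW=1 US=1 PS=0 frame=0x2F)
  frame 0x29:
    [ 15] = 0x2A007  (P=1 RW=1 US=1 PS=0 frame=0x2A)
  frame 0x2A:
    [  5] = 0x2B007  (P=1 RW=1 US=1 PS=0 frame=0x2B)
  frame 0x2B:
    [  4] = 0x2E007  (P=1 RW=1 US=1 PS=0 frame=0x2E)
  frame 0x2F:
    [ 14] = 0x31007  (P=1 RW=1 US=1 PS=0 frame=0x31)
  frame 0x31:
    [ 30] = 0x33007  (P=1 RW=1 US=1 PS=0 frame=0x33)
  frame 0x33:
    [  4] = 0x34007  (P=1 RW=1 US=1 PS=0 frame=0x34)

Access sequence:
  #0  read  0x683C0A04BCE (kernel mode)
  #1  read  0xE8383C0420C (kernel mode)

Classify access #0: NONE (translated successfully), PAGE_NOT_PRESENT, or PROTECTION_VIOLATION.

Trace:
#0 VA=0x683C0A04BCE (r,kernel):
  lvl0: tbl 0x28, slot 13 ⇒ 0x29007 (P1/RW1/US1/PS0)
  lvl1: tbl 0x29, slot 15 ⇒ 0x2A007 (P1/RW1/US1/PS0)
  lvl2: tbl 0x2A, slot 5 ⇒ 0x2B007 (P1/RW1/US1/PS0)
  lvl3: tbl 0x2B, slot 4 ⇒ 0x2E007 (P1/RW1/US1/PS0)
  → PA=0x2EBCE  (4 entries read)
#1 VA=0xE8383C0420C (r,kernel):
  lvl0: tbl 0x28, slot 29 ⇒ 0x2F007 (P1/RW1/US1/PS0)
  lvl1: tbl 0x2F, slot 14 ⇒ 0x31007 (P1/RW1/US1/PS0)
  lvl2: tbl 0x31, slot 30 ⇒ 0x33007 (P1/RW1/US1/PS0)
  lvl3: tbl 0x33, slot 4 ⇒ 0x34007 (P1/RW1/US1/PS0)
  → PA=0x3420C  (4 entries read)

Access #0 fault: NONE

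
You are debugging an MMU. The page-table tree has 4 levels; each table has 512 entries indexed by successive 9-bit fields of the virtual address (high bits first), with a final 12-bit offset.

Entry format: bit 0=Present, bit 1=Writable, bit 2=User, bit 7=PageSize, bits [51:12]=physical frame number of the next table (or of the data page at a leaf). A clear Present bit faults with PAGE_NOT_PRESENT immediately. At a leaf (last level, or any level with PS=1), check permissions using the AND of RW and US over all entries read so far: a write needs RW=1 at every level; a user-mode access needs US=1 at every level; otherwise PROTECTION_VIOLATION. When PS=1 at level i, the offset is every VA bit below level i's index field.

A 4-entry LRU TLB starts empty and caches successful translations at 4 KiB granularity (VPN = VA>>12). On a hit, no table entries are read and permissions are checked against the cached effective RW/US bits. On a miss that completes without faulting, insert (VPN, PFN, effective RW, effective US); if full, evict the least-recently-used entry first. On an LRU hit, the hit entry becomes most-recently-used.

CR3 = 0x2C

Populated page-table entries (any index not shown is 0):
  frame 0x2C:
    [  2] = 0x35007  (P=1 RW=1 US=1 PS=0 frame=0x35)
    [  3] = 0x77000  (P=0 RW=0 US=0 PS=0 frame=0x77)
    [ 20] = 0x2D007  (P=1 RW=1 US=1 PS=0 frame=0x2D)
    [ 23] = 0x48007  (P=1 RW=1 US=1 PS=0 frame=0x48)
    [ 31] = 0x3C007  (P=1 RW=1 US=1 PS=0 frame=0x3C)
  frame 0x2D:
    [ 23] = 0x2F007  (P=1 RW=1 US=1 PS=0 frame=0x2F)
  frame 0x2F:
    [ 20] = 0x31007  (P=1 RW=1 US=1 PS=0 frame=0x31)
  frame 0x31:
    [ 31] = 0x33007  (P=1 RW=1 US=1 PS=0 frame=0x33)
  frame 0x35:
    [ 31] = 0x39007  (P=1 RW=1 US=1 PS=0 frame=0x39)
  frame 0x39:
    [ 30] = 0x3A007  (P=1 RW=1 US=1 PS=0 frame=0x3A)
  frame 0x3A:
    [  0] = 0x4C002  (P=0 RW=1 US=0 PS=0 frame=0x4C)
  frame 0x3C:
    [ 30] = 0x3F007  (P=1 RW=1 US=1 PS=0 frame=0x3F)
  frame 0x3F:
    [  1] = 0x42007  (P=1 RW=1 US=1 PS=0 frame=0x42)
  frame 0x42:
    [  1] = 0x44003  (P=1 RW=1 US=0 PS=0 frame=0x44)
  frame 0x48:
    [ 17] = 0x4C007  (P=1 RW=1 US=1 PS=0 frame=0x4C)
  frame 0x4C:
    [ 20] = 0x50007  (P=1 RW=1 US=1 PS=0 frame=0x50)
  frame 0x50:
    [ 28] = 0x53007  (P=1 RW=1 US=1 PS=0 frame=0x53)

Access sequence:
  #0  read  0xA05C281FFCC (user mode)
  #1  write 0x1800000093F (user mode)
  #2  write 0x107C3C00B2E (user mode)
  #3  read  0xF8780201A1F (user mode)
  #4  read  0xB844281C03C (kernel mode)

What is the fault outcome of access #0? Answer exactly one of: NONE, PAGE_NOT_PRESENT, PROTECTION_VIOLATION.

Per-access translation:
#0 VA=0xA05C281FFCC (r,user):
  lvl0: tbl 0x2C, slot 20 ⇒ 0x2D007 (P1/RW1/US1/PS0)
  lvl1: tbl 0x2D, slot 23 ⇒ 0x2F007 (P1/RW1/US1/PS0)
  lvl2: tbl 0x2F, slot 20 ⇒ 0x31007 (P1/RW1/US1/PS0)
  lvl3: tbl 0x31, slot 31 ⇒ 0x33007 (P1/RW1/US1/PS0)
  ✓ 0x33FCC  — 4 lookups
#1 VA=0x1800000093F (w,user):
  lvl0: tbl 0x2C, slot 3 ⇒ 0x77000 (P0/RW0/US0/PS0)
  → PAGE_NOT_PRESENT  (1 entries read)
#2 VA=0x107C3C00B2E (w,user):
  lvl0: tbl 0x2C, slot 2 ⇒ 0x35007 (P1/RW1/US1/PS0)
  lvl1: tbl 0x35, slot 31 ⇒ 0x39007 (P1/RW1/US1/PS0)
  lvl2: tbl 0x39, slot 30 ⇒ 0x3A007 (P1/RW1/US1/PS0)
  lvl3: tbl 0x3A, slot 0 ⇒ 0x4C002 (P0/RW1/US0/PS0)
  → PAGE_NOT_PRESENT  (4 entries read)
#3 VA=0xF8780201A1F (r,user):
  lvl0: tbl 0x2C, slot 31 ⇒ 0x3C007 (P1/RW1/US1/PS0)
  lvl1: tbl 0x3C, slot 30 ⇒ 0x3F007 (P1/RW1/US1/PS0)
  lvl2: tbl 0x3F, slot 1 ⇒ 0x42007 (P1/RW1/US1/PS0)
  lvl3: tbl 0x42, slot 1 ⇒ 0x44003 (P1/RW1/US0/PS0)
  → PROTECTION_VIOLATION  (4 entries read)
#4 VA=0xB844281C03C (r,kernel):
  lvl0: tbl 0x2C, slot 23 ⇒ 0x48007 (P1/RW1/US1/PS0)
  lvl1: tbl 0x48, slot 17 ⇒ 0x4C007 (P1/RW1/US1/PS0)
  lvl2: tbl 0x4C, slot 20 ⇒ 0x50007 (P1/RW1/US1/PS0)
  lvl3: tbl 0x50, slot 28 ⇒ 0x53007 (P1/RW1/US1/PS0)
  ✓ 0x5303C  — 4 lookups

Access #0 fault: NONE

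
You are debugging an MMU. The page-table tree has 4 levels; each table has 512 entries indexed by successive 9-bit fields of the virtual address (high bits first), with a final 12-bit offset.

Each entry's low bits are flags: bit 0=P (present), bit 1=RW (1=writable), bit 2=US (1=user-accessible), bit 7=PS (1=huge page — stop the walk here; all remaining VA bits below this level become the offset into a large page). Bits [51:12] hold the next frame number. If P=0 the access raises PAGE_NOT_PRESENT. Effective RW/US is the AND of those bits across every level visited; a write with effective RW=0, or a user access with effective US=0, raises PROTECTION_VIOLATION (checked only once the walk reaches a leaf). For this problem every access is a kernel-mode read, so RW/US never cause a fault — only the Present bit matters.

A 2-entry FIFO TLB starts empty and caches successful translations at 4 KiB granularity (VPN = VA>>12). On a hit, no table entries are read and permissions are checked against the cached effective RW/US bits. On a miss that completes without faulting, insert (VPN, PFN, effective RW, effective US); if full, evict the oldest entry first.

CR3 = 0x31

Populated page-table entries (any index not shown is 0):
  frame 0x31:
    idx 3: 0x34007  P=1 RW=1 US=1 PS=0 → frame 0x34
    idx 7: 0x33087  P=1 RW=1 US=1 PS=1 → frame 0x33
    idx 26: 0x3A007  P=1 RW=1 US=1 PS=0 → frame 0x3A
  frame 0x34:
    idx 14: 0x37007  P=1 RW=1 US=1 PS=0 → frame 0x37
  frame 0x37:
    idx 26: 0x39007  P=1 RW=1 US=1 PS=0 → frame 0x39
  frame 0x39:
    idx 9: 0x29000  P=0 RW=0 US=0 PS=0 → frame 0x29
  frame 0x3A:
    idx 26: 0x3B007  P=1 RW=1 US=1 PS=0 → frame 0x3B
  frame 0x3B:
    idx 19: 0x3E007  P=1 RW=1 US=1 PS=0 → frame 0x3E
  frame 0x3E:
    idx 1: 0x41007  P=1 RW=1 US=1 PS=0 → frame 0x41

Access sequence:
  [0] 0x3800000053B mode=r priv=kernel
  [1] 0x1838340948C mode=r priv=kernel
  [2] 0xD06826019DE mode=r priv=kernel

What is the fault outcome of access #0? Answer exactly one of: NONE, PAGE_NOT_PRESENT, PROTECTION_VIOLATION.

Trace:
#0 VA=0x3800000053B (r,kernel):
  L0 @0x31[7] → 0x33087  P=1,RW=1,US=1,PS=1
  → PA=0x3353B (huge @L0)  (1 entries read)
#1 VA=0x1838340948C (r,kernel):
  L0 @0x31[3] → 0x34007  P=1,RW=1,US=1,PS=0
  L1 @0x34[14] → 0x37007  P=1,RW=1,US=1,PS=0
  L2 @0x37[26] → 0x39007  P=1,RW=1,US=1,PS=0
  L3 @0x39[9] → 0x29000  P=0,RW=0,US=0,PS=0
  → PAGE_NOT_PRESENT  (4 entries read)
#2 VA=0xD06826019DE (r,kernel):
  L0 @0x31[26] → 0x3A007  P=1,RW=1,US=1,PS=0
  L1 @0x3A[26] → 0x3B007  P=1,RW=1,US=1,PS=0
  L2 @0x3B[19] → 0x3E007  P=1,RW=1,US=1,PS=0
  L3 @0x3E[1] → 0x41007  P=1,RW=1,US=1,PS=0
  → PA=0x419DE  (4 entries read)

Access #0 fault: NONE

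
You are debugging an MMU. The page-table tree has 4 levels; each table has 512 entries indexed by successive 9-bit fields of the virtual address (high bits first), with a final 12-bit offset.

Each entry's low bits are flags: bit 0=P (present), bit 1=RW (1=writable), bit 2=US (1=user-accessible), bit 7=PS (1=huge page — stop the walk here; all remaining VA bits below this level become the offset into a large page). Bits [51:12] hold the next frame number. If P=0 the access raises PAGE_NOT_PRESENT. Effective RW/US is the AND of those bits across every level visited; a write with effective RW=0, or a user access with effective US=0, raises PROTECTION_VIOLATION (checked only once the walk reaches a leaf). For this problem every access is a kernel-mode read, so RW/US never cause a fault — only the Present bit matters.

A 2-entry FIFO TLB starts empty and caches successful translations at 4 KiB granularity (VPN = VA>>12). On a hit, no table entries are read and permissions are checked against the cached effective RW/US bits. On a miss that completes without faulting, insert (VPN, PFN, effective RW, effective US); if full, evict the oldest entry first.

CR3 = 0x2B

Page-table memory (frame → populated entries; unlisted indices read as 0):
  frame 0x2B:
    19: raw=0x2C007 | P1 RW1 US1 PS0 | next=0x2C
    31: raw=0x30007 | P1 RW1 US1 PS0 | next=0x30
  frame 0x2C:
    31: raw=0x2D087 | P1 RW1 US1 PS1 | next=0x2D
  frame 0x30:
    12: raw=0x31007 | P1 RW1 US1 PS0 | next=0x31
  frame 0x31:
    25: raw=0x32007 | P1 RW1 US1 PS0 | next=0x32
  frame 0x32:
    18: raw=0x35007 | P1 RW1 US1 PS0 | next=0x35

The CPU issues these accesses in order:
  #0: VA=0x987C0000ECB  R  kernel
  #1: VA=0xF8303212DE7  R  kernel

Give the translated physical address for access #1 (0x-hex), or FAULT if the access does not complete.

Trace:
#0 VA=0x987C0000ECB (r,kernel):
  [0] read 0x2B idx=19: raw=0x2C007 flags P=1 W=1 U=1 S=0
  [1] read 0x2C idx=31: raw=0x2D087 flags P=1 W=1 U=1 S=1
  ✓ 0x2DECB (huge @L1)  — 2 lookups
#1 VA=0xF8303212DE7 (r,kernel):
  [0] read 0x2B idx=31: raw=0x30007 flags P=1 W=1 U=1 S=0
  [1] read 0x30 idx=12: raw=0x31007 flags P=1 W=1 U=1 S=0
  [2] read 0x31 idx=25: raw=0x32007 flags P=1 W=1 U=1 S=0
  [3] read 0x32 idx=18: raw=0x35007 flags P=1 W=1 U=1 S=0
  ✓ 0x35DE7  — 4 lookups

Access #1 PA: 0x35DE7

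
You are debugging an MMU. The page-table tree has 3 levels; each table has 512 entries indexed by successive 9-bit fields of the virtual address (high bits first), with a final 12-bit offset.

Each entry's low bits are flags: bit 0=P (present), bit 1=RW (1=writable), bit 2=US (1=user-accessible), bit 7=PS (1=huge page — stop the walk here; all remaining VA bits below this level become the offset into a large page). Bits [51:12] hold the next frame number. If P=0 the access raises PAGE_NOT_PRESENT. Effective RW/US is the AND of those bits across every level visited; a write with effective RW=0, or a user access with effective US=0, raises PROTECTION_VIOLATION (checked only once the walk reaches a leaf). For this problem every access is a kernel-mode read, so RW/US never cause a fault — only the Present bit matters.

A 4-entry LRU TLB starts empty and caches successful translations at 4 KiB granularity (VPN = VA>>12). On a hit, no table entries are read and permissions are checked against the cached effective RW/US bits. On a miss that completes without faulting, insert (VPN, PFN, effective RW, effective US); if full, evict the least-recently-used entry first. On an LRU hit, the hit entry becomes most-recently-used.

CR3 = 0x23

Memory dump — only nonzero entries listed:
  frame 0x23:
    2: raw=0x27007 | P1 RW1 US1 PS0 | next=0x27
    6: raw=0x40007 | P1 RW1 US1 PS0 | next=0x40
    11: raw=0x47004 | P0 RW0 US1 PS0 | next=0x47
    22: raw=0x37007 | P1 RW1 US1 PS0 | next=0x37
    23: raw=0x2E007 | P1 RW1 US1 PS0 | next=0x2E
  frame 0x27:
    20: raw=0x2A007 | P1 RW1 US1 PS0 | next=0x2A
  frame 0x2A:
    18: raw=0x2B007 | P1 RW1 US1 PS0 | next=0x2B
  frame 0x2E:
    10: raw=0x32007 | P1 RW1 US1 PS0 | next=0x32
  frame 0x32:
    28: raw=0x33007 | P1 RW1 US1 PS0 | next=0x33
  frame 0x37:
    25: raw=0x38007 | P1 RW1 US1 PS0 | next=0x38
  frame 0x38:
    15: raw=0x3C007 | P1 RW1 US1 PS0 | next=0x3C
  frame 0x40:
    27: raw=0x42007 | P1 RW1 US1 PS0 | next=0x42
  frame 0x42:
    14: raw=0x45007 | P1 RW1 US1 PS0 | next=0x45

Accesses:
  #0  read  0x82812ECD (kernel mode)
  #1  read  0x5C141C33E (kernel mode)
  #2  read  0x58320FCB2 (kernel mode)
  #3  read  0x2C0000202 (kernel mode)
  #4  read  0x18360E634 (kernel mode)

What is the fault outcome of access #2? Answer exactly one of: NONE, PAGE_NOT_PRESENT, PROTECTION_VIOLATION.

Per-access translation:
#0 VA=0x82812ECD (r,kernel):
  [0] read 0x23 idx=2: raw=0x27007 flags P=1 W=1 U=1 S=0
  [1] read 0x27 idx=20: raw=0x2A007 flags P=1 W=1 U=1 S=0
  [2] read 0x2A idx=18: raw=0x2B007 flags P=1 W=1 U=1 S=0
  ✓ 0x2BECD  — 3 lookups
#1 VA=0x5C141C33E (r,kernel):
  [0] read 0x23 idx=23: raw=0x2E007 flags P=1 W=1 U=1 S=0
  [1] read 0x2E idx=10: raw=0x32007 flags P=1 W=1 U=1 S=0
  [2] read 0x32 idx=28: raw=0x33007 flags P=1 W=1 U=1 S=0
  ✓ 0x3333E  — 3 lookups
#2 VA=0x58320FCB2 (r,kernel):
  [0] read 0x23 idx=22: raw=0x37007 flags P=1 W=1 U=1 S=0
  [1] read 0x37 idx=25: raw=0x38007 flags P=1 W=1 U=1 S=0
  [2] read 0x38 idx=15: raw=0x3C007 flags P=1 W=1 U=1 S=0
  ✓ 0x3CCB2  — 3 lookups
#3 VA=0x2C0000202 (r,kernel):
  [0] read 0x23 idx=11: raw=0x47004 flags P=0 W=0 U=1 S=0
  ⇒ fault: PAGE_NOT_PRESENT  — 1 lookups
#4 VA=0x18360E634 (r,kernel):
  [0] read 0x23 idx=6: raw=0x40007 flags P=1 W=1 U=1 S=0
  [1] read 0x40 idx=27: raw=0x42007 flags P=1 W=1 U=1 S=0
  [2] read 0x42 idx=14: raw=0x45007 flags P=1 W=1 U=1 S=0
  ✓ 0x45634  — 3 lookups

Access #2 fault: NONE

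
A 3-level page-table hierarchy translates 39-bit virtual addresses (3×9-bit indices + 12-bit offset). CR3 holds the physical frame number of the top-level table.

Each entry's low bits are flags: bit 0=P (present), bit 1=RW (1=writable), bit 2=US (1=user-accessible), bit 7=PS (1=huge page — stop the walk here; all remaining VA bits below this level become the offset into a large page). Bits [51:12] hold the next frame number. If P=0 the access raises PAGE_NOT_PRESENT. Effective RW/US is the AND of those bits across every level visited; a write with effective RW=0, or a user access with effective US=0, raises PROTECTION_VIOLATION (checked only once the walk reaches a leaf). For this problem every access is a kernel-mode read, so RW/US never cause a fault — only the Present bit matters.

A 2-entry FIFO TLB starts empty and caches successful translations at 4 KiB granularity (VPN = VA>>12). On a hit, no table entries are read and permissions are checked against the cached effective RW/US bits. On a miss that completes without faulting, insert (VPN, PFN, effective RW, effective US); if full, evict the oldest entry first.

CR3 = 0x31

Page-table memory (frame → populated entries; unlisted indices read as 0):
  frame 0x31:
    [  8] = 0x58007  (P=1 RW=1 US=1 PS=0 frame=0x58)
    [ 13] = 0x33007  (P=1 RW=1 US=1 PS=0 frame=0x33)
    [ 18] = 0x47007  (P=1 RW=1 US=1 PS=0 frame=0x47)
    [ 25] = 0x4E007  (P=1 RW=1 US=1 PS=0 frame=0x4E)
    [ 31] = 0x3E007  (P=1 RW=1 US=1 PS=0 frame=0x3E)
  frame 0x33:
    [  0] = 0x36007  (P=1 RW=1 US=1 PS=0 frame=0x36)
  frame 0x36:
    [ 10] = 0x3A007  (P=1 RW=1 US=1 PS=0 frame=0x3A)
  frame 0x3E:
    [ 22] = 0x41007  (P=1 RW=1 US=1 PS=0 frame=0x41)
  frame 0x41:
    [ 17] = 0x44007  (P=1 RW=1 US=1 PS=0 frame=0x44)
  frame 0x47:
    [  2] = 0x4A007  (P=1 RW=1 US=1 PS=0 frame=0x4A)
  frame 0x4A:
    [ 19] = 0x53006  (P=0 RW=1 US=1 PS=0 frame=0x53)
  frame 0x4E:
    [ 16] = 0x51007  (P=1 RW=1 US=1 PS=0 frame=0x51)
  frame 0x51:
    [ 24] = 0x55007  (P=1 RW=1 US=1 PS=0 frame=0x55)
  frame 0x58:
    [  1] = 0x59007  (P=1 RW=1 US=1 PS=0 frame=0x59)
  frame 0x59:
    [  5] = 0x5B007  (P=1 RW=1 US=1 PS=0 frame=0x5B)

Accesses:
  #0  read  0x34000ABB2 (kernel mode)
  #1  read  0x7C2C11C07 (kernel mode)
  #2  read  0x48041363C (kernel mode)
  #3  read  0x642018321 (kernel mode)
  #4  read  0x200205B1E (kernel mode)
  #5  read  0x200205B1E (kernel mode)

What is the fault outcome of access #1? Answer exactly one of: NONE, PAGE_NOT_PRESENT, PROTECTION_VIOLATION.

Trace:
#0 VA=0x34000ABB2 (r,kernel):
  lvl0: tbl 0x31, slot 13 ⇒ 0x33007 (P1/RW1/US1/PS0)
  lvl1: tbl 0x33, slot 0 ⇒ 0x36007 (P1/RW1/US1/PS0)
  lvl2: tbl 0x36, slot 10 ⇒ 0x3A007 (P1/RW1/US1/PS0)
  → PA=0x3ABB2  (3 entries read)
#1 VA=0x7C2C11C07 (r,kernel):
  lvl0: tbl 0x31, slot 31 ⇒ 0x3E007 (P1/RW1/US1/PS0)
  lvl1: tbl 0x3E, slot 22 ⇒ 0x41007 (P1/RW1/US1/PS0)
  lvl2: tbl 0x41, slot 17 ⇒ 0x44007 (P1/RW1/US1/PS0)
  → PA=0x44C07  (3 entries read)
#2 VA=0x48041363C (r,kernel):
  lvl0: tbl 0x31, slot 18 ⇒ 0x47007 (P1/RW1/US1/PS0)
  lvl1: tbl 0x47, slot 2 ⇒ 0x4A007 (P1/RW1/US1/PS0)
  lvl2: tbl 0x4A, slot 19 ⇒ 0x53006 (P0/RW1/US1/PS0)
  ⇒ fault: PAGE_NOT_PRESENT  — 3 lookups
#3 VA=0x642018321 (r,kernel):
  lvl0: tbl 0x31, slot 25 ⇒ 0x4E007 (P1/RW1/US1/PS0)
  lvl1: tbl 0x4E, slot 16 ⇒ 0x51007 (P1/RW1/US1/PS0)
  lvl2: tbl 0x51, slot 24 ⇒ 0x55007 (P1/RW1/US1/PS0)
  → PA=0x55321  (3 entries read)
#4 VA=0x200205B1E (r,kernel):
  lvl0: tbl 0x31, slot 8 ⇒ 0x58007 (P1/RW1/US1/PS0)
  lvl1: tbl 0x58, slot 1 ⇒ 0x59007 (P1/RW1/US1/PS0)
  lvl2: tbl 0x59, slot 5 ⇒ 0x5B007 (P1/RW1/US1/PS0)
  → PA=0x5BB1E  (3 entries read)
#5 VA=0x200205B1E (r,kernel):
  TLB hit vpn=0x200205 → PA=0x5BB1E

Access #1 fault: NONE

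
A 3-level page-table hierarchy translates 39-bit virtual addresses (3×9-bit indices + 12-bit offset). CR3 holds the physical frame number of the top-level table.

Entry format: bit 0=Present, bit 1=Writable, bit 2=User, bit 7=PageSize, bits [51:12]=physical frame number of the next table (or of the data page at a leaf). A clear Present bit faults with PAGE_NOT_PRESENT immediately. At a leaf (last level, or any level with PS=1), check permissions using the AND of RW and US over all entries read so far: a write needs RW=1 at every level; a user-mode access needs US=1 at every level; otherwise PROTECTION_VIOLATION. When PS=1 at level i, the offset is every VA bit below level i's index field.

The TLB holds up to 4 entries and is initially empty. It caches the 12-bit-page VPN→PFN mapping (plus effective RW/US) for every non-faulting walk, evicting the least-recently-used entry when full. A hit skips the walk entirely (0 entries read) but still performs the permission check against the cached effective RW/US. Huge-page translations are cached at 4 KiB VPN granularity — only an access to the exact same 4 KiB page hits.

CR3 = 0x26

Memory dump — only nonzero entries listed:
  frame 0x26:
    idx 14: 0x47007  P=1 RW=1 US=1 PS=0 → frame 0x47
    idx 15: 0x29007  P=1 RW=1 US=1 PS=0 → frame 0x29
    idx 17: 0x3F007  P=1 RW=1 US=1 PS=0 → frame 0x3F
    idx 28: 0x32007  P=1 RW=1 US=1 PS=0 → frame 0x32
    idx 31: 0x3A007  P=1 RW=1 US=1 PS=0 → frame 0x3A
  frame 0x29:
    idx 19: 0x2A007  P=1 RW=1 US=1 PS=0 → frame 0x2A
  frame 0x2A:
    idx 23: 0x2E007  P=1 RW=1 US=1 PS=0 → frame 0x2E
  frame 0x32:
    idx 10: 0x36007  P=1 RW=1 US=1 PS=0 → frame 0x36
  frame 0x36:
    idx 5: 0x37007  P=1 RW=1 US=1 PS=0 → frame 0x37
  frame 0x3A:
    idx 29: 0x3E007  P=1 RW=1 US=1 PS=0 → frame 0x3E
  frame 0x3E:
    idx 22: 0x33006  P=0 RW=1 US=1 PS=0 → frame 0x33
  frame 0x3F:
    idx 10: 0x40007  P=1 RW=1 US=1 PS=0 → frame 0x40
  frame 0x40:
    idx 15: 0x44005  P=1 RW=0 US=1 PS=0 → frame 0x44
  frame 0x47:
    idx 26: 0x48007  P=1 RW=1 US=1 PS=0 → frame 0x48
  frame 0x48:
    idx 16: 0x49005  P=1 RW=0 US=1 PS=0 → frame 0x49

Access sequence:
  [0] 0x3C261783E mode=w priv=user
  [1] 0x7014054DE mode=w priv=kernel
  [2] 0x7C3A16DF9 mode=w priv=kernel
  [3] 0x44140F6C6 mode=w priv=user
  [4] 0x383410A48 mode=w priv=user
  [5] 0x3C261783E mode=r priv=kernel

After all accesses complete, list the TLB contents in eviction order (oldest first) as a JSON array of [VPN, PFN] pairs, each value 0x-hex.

Trace:
#0 VA=0x3C261783E (w,user):
  L0: frame=0x26 idx=15 entry=0x29007 [P=1 RW=1 US=1 PS=0]
  L1: frame=0x29 idx=19 entry=0x2A007 [P=1 RW=1 US=1 PS=0]
  L2: frame=0x2A idx=23 entry=0x2E007 [P=1 RW=1 US=1 PS=0]
  → PA=0x2E83E  (3 entries read)
#1 VA=0x7014054DE (w,kernel):
  L0: frame=0x26 idx=28 entry=0x32007 [P=1 RW=1 US=1 PS=0]
  L1: frame=0x32 idx=10 entry=0x36007 [P=1 RW=1 US=1 PS=0]
  L2: frame=0x36 idx=5 entry=0x37007 [P=1 RW=1 US=1 PS=0]
  → PA=0x374DE  (3 entries read)
#2 VA=0x7C3A16DF9 (w,kernel):
  L0: frame=0x26 idx=31 entry=0x3A007 [P=1 RW=1 US=1 PS=0]
  L1: frame=0x3A idx=29 entry=0x3E007 [P=1 RW=1 US=1 PS=0]
  L2: frame=0x3E idx=22 entry=0x33006 [P=0 RW=1 US=1 PS=0]
  ⇒ fault: PAGE_NOT_PRESENT  — 3 lookups
#3 VA=0x44140F6C6 (w,user):
  L0: frame=0x26 idx=17 entry=0x3F007 [P=1 RW=1 US=1 PS=0]
  L1: frame=0x3F idx=10 entry=0x40007 [P=1 RW=1 US=1 PS=0]
  L2: frame=0x40 idx=15 entry=0x44005 [P=1 RW=0 US=1 PS=0]
  ⇒ fault: PROTECTION_VIOLATION  — 3 lookups
#4 VA=0x383410A48 (w,user):
  L0: frame=0x26 idx=14 entry=0x47007 [P=1 RW=1 US=1 PS=0]
  L1: frame=0x47 idx=26 entry=0x48007 [P=1 RW=1 US=1 PS=0]
  L2: frame=0x48 idx=16 entry=0x49005 [P=1 RW=0 US=1 PS=0]
  ⇒ fault: PROTECTION_VIOLATION  — 3 lookups
#5 VA=0x3C261783E (r,kernel):
  TLB hit vpn=0x3C2617 → PA=0x2E83E

TLB: [["0x701405", "0x37"], ["0x3C2617", "0x2E"]]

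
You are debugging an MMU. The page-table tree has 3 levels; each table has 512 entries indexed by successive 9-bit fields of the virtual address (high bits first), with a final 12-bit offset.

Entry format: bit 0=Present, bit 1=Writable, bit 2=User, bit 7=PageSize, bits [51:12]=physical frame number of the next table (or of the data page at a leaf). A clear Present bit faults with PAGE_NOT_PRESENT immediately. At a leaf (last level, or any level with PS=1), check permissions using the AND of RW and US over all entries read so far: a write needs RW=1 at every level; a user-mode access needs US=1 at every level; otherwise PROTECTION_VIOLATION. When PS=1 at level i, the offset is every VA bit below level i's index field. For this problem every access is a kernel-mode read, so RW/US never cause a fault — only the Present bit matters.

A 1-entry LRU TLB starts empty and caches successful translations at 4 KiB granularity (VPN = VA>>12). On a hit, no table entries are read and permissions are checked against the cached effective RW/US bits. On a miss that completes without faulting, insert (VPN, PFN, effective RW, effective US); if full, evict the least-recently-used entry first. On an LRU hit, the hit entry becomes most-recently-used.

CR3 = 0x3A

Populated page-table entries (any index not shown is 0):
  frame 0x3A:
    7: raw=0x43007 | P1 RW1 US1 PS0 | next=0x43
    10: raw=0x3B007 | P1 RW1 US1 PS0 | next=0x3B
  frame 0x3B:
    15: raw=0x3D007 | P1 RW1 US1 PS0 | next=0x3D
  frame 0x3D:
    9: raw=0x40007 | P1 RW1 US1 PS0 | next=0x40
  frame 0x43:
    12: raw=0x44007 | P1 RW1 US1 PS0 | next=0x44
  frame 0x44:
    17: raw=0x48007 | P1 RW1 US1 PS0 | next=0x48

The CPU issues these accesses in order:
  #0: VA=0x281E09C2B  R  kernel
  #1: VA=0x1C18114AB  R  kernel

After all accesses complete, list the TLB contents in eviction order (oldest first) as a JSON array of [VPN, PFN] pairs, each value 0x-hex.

Walk each access:
#0 VA=0x281E09C2B (r,kernel):
  L0: frame=0x3A idx=10 entry=0x3B007 [P=1 RW=1 US=1 PS=0]
  L1: frame=0x3B idx=15 entry=0x3D007 [P=1 RW=1 US=1 PS=0]
  L2: frame=0x3D idx=9 entry=0x40007 [P=1 RW=1 US=1 PS=0]
  ✓ 0x40C2B  — 3 lookups
#1 VA=0x1C18114AB (r,kernel):
  L0: frame=0x3A idx=7 entry=0x43007 [P=1 RW=1 US=1 PS=0]
  L1: frame=0x43 idx=12 entry=0x44007 [P=1 RW=1 US=1 PS=0]
  L2: frame=0x44 idx=17 entry=0x48007 [P=1 RW=1 US=1 PS=0]
  ✓ 0x484AB  — 3 lookups

TLB: [["0x1C1811", "0x48"]]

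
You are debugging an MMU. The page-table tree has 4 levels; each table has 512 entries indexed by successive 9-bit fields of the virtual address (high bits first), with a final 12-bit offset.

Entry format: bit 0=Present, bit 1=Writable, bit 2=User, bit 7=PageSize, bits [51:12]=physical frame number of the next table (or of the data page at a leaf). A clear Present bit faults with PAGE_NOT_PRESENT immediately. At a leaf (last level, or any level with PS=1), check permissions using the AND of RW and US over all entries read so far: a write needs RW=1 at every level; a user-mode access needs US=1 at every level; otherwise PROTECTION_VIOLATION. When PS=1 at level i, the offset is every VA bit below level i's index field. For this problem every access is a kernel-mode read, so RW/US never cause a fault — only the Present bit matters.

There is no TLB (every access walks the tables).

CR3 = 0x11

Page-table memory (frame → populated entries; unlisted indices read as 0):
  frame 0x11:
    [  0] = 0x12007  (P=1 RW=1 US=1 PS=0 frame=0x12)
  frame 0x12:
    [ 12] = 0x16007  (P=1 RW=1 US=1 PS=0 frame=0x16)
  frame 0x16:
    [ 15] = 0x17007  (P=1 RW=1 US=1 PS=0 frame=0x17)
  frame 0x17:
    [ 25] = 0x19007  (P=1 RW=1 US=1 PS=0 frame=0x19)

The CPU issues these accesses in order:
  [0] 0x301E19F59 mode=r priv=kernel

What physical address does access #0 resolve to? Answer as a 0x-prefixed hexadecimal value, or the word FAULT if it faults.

Trace:
#0 VA=0x301E19F59 (r,kernel):
  L0 @0x11[0] → 0x12007  P=1,RW=1,US=1,PS=0
  L1 @0x12[12] → 0x16007  P=1,RW=1,US=1,PS=0
  L2 @0x16[15] → 0x17007  P=1,RW=1,US=1,PS=0
  L3 @0x17[25] → 0x19007  P=1,RW=1,US=1,PS=0
  → PA=0x19F59  (4 entries read)

Access #0 PA: 0x19F59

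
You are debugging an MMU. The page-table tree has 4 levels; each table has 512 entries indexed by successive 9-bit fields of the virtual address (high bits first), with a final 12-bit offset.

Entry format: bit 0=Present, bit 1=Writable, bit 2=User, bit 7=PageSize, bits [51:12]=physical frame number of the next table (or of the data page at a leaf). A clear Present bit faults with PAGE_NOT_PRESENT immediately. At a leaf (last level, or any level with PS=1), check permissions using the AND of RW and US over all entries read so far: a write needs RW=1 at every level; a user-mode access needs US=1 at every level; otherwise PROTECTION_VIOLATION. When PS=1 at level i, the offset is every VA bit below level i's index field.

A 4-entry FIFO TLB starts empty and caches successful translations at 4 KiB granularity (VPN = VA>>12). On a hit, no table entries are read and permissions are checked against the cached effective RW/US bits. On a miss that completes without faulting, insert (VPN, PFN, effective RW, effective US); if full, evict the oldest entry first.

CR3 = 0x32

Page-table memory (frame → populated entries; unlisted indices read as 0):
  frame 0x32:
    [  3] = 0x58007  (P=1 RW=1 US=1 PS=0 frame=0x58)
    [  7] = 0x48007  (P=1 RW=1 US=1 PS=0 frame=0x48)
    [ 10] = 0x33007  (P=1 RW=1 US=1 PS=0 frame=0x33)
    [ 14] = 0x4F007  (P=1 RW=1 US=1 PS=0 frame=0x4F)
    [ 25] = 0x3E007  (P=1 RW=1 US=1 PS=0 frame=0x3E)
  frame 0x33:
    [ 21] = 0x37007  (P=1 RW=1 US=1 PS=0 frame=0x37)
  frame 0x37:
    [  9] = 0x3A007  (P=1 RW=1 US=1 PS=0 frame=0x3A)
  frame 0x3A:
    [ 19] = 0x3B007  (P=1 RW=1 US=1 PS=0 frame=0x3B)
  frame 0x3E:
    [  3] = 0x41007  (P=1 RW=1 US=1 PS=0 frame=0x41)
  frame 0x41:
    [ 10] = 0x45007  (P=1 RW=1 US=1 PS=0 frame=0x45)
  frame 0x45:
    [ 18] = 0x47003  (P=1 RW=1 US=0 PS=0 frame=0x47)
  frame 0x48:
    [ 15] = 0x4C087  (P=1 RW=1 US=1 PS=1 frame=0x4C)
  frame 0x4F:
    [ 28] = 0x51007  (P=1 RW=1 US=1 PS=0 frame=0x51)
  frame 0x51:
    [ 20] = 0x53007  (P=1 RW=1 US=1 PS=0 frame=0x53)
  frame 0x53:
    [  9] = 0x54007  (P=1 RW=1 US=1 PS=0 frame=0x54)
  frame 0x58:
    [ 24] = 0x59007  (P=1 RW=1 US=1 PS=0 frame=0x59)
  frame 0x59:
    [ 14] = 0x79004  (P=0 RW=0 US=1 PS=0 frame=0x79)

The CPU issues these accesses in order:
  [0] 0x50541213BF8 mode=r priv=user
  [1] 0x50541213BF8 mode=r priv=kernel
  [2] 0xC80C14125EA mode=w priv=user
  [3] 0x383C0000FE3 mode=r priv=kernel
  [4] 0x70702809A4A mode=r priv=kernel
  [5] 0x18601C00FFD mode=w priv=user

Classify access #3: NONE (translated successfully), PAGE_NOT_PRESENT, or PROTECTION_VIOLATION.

Per-access translation:
#0 VA=0x50541213BF8 (r,user):
  [0] read 0x32 idx=10: raw=0x33007 flags P=1 W=1 U=1 S=0
  [1] read 0x33 idx=21: raw=0x37007 flags P=1 W=1 U=1 S=0
  [2] read 0x37 idx=9: raw=0x3A007 flags P=1 W=1 U=1 S=0
  [3] read 0x3A idx=19: raw=0x3B007 flags P=1 W=1 U=1 S=0
  ✓ 0x3BBF8  — 4 lookups
#1 VA=0x50541213BF8 (r,kernel):
  TLB hit vpn=0x50541213 → PA=0x3BBF8
#2 VA=0xC80C14125EA (w,user):
  [0] read 0x32 idx=25: raw=0x3E007 flags P=1 W=1 U=1 S=0
  [1] read 0x3E idx=3: raw=0x41007 flags P=1 W=1 U=1 S=0
  [2] read 0x41 idx=10: raw=0x45007 flags P=1 W=1 U=1 S=0
  [3] read 0x45 idx=18: raw=0x47003 flags P=1 W=1 U=0 S=0
  ⇒ fault: PROTECTION_VIOLATION  — 4 lookups
#3 VA=0x383C0000FE3 (r,kernel):
  [0] read 0x32 idx=7: raw=0x48007 flags P=1 W=1 U=1 S=0
  [1] read 0x48 idx=15: raw=0x4C087 flags P=1 W=1 U=1 S=1
  ✓ 0x4CFE3 (huge @L1)  — 2 lookups
#4 VA=0x70702809A4A (r,kernel):
  [0] read 0x32 idx=14: raw=0x4F007 flags P=1 W=1 U=1 S=0
  [1] read 0x4F idx=28: raw=0x51007 flags P=1 W=1 U=1 S=0
  [2] read 0x51 idx=20: raw=0x53007 flags P=1 W=1 U=1 S=0
  [3] read 0x53 idx=9: raw=0x54007 flags P=1 W=1 U=1 S=0
  ✓ 0x54A4A  — 4 lookups
#5 VA=0x18601C00FFD (w,user):
  [0] read 0x32 idx=3: raw=0x58007 flags P=1 W=1 U=1 S=0
  [1] read 0x58 idx=24: raw=0x59007 flags P=1 W=1 U=1 S=0
  [2] read 0x59 idx=14: raw=0x79004 flags P=0 W=0 U=1 S=0
  ⇒ fault: PAGE_NOT_PRESENT  — 3 lookups

Access #3 fault: NONE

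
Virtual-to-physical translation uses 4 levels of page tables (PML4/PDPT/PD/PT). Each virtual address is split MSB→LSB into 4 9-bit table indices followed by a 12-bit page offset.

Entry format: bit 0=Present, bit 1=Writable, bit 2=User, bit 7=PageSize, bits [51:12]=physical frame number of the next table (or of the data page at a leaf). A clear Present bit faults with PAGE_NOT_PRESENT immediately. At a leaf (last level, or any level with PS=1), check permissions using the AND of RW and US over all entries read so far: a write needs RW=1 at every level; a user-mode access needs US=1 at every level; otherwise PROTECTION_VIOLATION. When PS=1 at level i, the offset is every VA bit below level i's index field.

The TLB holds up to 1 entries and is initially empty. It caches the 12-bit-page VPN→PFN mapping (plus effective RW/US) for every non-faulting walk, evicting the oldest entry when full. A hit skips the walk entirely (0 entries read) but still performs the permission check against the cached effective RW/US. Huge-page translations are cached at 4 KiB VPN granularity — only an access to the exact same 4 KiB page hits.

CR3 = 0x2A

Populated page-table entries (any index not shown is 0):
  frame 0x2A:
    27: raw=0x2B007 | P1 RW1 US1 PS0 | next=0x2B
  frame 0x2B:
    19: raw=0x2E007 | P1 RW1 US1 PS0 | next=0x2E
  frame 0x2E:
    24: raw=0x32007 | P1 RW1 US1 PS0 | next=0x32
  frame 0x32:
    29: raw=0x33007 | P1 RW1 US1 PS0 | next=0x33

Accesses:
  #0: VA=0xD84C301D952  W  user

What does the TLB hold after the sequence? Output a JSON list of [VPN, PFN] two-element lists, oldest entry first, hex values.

Trace:
#0 VA=0xD84C301D952 (w,user):
  lvl0: tbl 0x2A, slot 27 ⇒ 0x2B007 (P1/RW1/US1/PS0)
  lvl1: tbl 0x2B, slot 19 ⇒ 0x2E007 (P1/RW1/US1/PS0)
  lvl2: tbl 0x2E, slot 24 ⇒ 0x32007 (P1/RW1/US1/PS0)
  lvl3: tbl 0x32, slot 29 ⇒ 0x33007 (P1/RW1/US1/PS0)
  → PA=0x33952  (4 entries read)

TLB: [["0xD84C301D", "0x33"]]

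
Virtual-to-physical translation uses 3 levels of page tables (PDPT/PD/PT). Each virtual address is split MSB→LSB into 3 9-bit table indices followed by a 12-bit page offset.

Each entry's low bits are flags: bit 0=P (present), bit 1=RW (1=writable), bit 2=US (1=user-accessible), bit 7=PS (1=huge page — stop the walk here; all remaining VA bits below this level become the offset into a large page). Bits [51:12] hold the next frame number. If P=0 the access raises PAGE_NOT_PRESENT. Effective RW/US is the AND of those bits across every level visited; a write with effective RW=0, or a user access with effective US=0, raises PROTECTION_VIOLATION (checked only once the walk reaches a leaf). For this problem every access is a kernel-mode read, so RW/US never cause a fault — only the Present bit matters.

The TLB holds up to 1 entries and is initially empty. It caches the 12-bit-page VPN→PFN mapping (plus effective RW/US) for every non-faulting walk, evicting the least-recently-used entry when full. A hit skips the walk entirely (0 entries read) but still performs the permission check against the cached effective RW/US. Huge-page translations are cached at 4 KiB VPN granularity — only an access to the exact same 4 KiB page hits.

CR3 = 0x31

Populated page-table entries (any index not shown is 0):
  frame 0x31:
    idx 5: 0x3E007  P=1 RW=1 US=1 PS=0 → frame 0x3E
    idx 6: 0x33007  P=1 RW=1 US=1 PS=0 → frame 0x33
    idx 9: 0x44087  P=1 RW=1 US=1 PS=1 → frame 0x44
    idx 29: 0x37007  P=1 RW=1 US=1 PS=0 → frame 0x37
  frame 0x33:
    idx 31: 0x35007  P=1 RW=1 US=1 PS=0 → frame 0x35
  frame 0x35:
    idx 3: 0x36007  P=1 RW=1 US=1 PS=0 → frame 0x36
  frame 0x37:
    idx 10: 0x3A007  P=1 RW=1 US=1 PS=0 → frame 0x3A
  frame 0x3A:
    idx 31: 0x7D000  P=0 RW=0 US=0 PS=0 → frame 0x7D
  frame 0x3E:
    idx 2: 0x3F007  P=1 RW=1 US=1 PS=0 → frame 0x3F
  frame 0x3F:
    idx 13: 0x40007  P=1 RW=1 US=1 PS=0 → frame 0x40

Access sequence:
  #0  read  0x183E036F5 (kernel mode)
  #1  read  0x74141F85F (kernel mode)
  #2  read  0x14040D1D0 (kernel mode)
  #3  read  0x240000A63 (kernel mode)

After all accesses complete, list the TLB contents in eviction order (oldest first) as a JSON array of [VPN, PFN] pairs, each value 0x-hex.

Per-access translation:
#0 VA=0x183E036F5 (r,kernel):
  lvl0: tbl 0x31, slot 6 ⇒ 0x33007 (P1/RW1/US1/PS0)
  lvl1: tbl 0x33, slot 31 ⇒ 0x35007 (P1/RW1/US1/PS0)
  lvl2: tbl 0x35, slot 3 ⇒ 0x36007 (P1/RW1/US1/PS0)
  ✓ 0x366F5  — 3 lookups
#1 VA=0x74141F85F (r,kernel):
  lvl0: tbl 0x31, slot 29 ⇒ 0x37007 (P1/RW1/US1/PS0)
  lvl1: tbl 0x37, slot 10 ⇒ 0x3A007 (P1/RW1/US1/PS0)
  lvl2: tbl 0x3A, slot 31 ⇒ 0x7D000 (P0/RW0/US0/PS0)
  → PAGE_NOT_PRESENT  (3 entries read)
#2 VA=0x14040D1D0 (r,kernel):
  lvl0: tbl 0x31, slot 5 ⇒ 0x3E007 (P1/RW1/US1/PS0)
  lvl1: tbl 0x3E, slot 2 ⇒ 0x3F007 (P1/RW1/US1/PS0)
  lvl2: tbl 0x3F, slot 13 ⇒ 0x40007 (P1/RW1/US1/PS0)
  ✓ 0x401D0  — 3 lookups
#3 VA=0x240000A63 (r,kernel):
  lvl0: tbl 0x31, slot 9 ⇒ 0x44087 (P1/RW1/US1/PS1)
  ✓ 0x44A63 (huge @L0)  — 1 lookups

TLB: [["0x240000", "0x44"]]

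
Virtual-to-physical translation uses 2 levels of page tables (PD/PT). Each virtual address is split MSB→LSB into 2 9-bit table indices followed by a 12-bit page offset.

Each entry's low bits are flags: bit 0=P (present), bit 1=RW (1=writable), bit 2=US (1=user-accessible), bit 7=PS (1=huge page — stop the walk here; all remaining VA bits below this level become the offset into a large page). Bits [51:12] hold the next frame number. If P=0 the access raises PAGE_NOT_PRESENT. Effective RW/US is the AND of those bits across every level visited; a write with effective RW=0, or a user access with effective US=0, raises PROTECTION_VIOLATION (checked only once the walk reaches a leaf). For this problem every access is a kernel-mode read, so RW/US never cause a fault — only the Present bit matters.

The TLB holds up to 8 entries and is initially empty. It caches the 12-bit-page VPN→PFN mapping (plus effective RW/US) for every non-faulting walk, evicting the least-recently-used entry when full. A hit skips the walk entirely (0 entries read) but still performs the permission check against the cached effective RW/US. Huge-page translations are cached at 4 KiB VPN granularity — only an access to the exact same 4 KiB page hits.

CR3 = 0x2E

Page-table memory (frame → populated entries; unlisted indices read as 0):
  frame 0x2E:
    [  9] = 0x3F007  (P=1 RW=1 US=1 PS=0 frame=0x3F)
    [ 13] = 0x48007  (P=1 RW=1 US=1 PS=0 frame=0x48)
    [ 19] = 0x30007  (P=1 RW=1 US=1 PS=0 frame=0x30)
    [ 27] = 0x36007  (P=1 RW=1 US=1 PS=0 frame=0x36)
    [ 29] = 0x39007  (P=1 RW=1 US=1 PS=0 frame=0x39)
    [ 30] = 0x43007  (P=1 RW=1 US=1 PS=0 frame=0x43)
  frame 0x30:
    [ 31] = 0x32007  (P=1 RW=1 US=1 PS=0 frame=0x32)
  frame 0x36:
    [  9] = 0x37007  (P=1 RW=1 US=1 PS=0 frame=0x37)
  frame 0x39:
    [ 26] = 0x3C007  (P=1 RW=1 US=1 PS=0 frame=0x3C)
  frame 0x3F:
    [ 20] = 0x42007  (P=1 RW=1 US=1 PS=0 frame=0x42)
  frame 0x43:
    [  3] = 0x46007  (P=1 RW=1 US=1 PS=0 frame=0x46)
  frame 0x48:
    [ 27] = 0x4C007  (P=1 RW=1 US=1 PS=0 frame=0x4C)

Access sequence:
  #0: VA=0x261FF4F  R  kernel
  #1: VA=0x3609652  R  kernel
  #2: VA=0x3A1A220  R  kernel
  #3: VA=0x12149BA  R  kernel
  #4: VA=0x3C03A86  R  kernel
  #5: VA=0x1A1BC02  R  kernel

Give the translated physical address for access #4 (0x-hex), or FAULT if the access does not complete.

Walk each access:
#0 VA=0x261FF4F (r,kernel):
  L0 @0x2E[19] → 0x30007  P=1,RW=1,US=1,PS=0
  L1 @0x30[31] → 0x32007  P=1,RW=1,US=1,PS=0
  ⇒ phys 0x32F4F  [2 reads]
#1 VA=0x3609652 (r,kernel):
  L0 @0x2E[27] → 0x36007  P=1,RW=1,US=1,PS=0
  L1 @0x36[9] → 0x37007  P=1,RW=1,US=1,PS=0
  ⇒ phys 0x37652  [2 reads]
#2 VA=0x3A1A220 (r,kernel):
  L0 @0x2E[29] → 0x39007  P=1,RW=1,US=1,PS=0
  L1 @0x39[26] → 0x3C007  P=1,RW=1,US=1,PS=0
  ⇒ phys 0x3C220  [2 reads]
#3 VA=0x12149BA (r,kernel):
  L0 @0x2E[9] → 0x3F007  P=1,RW=1,US=1,PS=0
  L1 @0x3F[20] → 0x42007  P=1,RW=1,US=1,PS=0
  ⇒ phys 0x429BA  [2 reads]
#4 VA=0x3C03A86 (r,kernel):
  L0 @0x2E[30] → 0x43007  P=1,RW=1,US=1,PS=0
  L1 @0x43[3] → 0x46007  P=1,RW=1,US=1,PS=0
  ⇒ phys 0x46A86  [2 reads]
#5 VA=0x1A1BC02 (r,kernel):
  L0 @0x2E[13] → 0x48007  P=1,RW=1,US=1,PS=0
  L1 @0x48[27] → 0x4C007  P=1,RW=1,US=1,PS=0
  ⇒ phys 0x4CC02  [2 reads]

Access #4 PA: 0x46A86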